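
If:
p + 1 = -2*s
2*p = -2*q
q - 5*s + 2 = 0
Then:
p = -3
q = 3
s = 1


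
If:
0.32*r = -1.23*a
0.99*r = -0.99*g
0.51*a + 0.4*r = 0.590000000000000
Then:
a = -0.57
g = -2.21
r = 2.21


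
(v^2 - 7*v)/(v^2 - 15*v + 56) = v/(v - 8)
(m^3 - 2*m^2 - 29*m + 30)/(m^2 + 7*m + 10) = (m^2 - 7*m + 6)/(m + 2)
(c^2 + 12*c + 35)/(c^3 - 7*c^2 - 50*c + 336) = (c + 5)/(c^2 - 14*c + 48)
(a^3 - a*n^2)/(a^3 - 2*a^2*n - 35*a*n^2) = (-a^2 + n^2)/(-a^2 + 2*a*n + 35*n^2)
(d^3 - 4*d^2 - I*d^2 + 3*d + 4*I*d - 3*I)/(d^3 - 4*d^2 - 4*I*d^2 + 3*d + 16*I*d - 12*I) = (d - I)/(d - 4*I)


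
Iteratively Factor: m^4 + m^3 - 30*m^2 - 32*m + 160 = (m + 4)*(m^3 - 3*m^2 - 18*m + 40) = (m + 4)^2*(m^2 - 7*m + 10) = (m - 5)*(m + 4)^2*(m - 2)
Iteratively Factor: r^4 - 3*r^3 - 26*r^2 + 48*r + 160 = (r + 2)*(r^3 - 5*r^2 - 16*r + 80) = (r + 2)*(r + 4)*(r^2 - 9*r + 20) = (r - 5)*(r + 2)*(r + 4)*(r - 4)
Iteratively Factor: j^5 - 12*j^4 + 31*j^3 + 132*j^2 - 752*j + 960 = (j + 4)*(j^4 - 16*j^3 + 95*j^2 - 248*j + 240) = (j - 3)*(j + 4)*(j^3 - 13*j^2 + 56*j - 80) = (j - 4)*(j - 3)*(j + 4)*(j^2 - 9*j + 20) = (j - 5)*(j - 4)*(j - 3)*(j + 4)*(j - 4)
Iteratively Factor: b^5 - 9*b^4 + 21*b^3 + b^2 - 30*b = (b + 1)*(b^4 - 10*b^3 + 31*b^2 - 30*b) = (b - 3)*(b + 1)*(b^3 - 7*b^2 + 10*b) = b*(b - 3)*(b + 1)*(b^2 - 7*b + 10) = b*(b - 5)*(b - 3)*(b + 1)*(b - 2)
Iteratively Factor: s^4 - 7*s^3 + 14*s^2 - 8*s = (s - 4)*(s^3 - 3*s^2 + 2*s) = s*(s - 4)*(s^2 - 3*s + 2) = s*(s - 4)*(s - 2)*(s - 1)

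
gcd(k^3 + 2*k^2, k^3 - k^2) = k^2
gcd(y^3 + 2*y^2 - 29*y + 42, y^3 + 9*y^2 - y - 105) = y^2 + 4*y - 21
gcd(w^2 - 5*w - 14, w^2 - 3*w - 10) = w + 2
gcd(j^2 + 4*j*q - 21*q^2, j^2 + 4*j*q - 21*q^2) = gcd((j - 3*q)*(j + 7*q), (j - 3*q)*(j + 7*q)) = -j^2 - 4*j*q + 21*q^2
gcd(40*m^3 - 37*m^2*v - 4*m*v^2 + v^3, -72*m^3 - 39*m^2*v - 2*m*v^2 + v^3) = -8*m + v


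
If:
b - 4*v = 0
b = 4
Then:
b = 4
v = 1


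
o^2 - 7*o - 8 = (o - 8)*(o + 1)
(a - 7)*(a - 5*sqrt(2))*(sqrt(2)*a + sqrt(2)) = sqrt(2)*a^3 - 10*a^2 - 6*sqrt(2)*a^2 - 7*sqrt(2)*a + 60*a + 70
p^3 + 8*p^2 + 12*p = p*(p + 2)*(p + 6)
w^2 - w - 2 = (w - 2)*(w + 1)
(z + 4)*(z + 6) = z^2 + 10*z + 24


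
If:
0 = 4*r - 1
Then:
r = 1/4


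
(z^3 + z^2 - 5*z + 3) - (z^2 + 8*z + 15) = z^3 - 13*z - 12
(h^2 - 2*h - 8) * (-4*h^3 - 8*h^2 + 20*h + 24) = -4*h^5 + 68*h^3 + 48*h^2 - 208*h - 192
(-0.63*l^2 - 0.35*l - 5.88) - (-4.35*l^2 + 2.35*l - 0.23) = 3.72*l^2 - 2.7*l - 5.65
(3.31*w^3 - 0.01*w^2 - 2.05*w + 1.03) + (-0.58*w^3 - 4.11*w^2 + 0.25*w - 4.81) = 2.73*w^3 - 4.12*w^2 - 1.8*w - 3.78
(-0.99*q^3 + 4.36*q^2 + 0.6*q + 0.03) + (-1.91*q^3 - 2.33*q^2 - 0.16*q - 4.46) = -2.9*q^3 + 2.03*q^2 + 0.44*q - 4.43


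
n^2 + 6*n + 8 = (n + 2)*(n + 4)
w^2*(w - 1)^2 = w^4 - 2*w^3 + w^2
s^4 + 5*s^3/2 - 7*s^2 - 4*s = s*(s - 2)*(s + 1/2)*(s + 4)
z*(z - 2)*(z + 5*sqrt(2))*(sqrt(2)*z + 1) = sqrt(2)*z^4 - 2*sqrt(2)*z^3 + 11*z^3 - 22*z^2 + 5*sqrt(2)*z^2 - 10*sqrt(2)*z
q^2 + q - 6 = (q - 2)*(q + 3)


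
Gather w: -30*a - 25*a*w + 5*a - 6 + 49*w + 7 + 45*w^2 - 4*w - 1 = -25*a + 45*w^2 + w*(45 - 25*a)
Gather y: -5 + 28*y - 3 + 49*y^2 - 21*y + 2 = 49*y^2 + 7*y - 6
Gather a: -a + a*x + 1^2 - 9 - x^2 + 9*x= a*(x - 1) - x^2 + 9*x - 8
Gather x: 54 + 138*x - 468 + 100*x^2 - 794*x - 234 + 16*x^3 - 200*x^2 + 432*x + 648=16*x^3 - 100*x^2 - 224*x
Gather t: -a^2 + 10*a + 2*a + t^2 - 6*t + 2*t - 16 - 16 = -a^2 + 12*a + t^2 - 4*t - 32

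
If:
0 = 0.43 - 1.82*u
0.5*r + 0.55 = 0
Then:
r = -1.10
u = 0.24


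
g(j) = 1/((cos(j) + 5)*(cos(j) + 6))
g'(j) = sin(j)/((cos(j) + 5)*(cos(j) + 6)^2) + sin(j)/((cos(j) + 5)^2*(cos(j) + 6))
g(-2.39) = 0.04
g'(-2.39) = -0.01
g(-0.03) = 0.02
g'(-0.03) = -0.00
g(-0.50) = 0.02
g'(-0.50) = -0.00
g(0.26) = 0.02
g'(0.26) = 0.00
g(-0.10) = 0.02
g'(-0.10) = -0.00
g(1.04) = 0.03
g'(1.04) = 0.01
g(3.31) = 0.05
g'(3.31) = -0.00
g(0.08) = 0.02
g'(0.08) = 0.00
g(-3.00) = 0.05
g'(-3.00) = 0.00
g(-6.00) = 0.02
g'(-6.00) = 0.00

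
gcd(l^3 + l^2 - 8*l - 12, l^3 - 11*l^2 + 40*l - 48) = l - 3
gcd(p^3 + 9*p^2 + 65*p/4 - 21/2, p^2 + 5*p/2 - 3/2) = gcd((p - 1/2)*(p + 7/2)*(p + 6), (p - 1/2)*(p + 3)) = p - 1/2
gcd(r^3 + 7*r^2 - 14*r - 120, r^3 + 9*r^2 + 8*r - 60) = r^2 + 11*r + 30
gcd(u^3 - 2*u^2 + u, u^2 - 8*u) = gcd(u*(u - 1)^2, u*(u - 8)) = u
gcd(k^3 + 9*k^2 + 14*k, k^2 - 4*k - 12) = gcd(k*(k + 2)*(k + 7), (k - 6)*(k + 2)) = k + 2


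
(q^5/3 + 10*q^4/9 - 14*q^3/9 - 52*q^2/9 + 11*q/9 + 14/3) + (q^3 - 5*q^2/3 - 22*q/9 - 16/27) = q^5/3 + 10*q^4/9 - 5*q^3/9 - 67*q^2/9 - 11*q/9 + 110/27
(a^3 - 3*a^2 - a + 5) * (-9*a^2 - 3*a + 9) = -9*a^5 + 24*a^4 + 27*a^3 - 69*a^2 - 24*a + 45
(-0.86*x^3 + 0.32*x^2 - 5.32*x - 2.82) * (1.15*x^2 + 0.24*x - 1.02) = -0.989*x^5 + 0.1616*x^4 - 5.164*x^3 - 4.8462*x^2 + 4.7496*x + 2.8764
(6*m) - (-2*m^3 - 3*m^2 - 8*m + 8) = 2*m^3 + 3*m^2 + 14*m - 8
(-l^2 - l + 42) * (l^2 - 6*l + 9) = -l^4 + 5*l^3 + 39*l^2 - 261*l + 378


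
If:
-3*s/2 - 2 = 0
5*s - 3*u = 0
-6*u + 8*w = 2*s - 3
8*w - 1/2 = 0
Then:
No Solution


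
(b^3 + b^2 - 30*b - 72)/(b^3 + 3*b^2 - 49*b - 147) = (b^2 - 2*b - 24)/(b^2 - 49)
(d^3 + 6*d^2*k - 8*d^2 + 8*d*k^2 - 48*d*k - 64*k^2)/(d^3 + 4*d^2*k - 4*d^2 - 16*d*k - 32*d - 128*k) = (d + 2*k)/(d + 4)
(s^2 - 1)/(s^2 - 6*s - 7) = (s - 1)/(s - 7)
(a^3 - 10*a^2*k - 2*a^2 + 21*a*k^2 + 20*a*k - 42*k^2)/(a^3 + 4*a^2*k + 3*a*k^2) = (a^3 - 10*a^2*k - 2*a^2 + 21*a*k^2 + 20*a*k - 42*k^2)/(a*(a^2 + 4*a*k + 3*k^2))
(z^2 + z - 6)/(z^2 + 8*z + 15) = (z - 2)/(z + 5)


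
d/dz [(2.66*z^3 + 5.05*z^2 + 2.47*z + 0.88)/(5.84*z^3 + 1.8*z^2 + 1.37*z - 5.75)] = (-24.704*z^4 - 21.5612*z^3 - 58.8301*z^2 - 61.243*z - 15.4081)/(34.1056*z^6 + 21.024*z^5 + 19.2416*z^4 - 62.228*z^3 - 18.8231*z^2 - 15.755*z + 33.0625)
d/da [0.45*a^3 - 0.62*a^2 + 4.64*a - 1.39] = 1.35*a^2 - 1.24*a + 4.64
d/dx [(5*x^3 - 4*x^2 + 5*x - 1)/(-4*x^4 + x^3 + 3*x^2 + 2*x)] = (20*x^6 - 32*x^5 + 79*x^4 - 6*x^3 - 20*x^2 + 6*x + 2)/(x^2*(16*x^6 - 8*x^5 - 23*x^4 - 10*x^3 + 13*x^2 + 12*x + 4))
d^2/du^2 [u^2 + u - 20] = 2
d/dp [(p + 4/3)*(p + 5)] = 2*p + 19/3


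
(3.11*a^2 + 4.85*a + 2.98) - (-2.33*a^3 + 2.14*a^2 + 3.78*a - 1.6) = 2.33*a^3 + 0.97*a^2 + 1.07*a + 4.58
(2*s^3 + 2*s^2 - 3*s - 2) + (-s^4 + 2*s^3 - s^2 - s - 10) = -s^4 + 4*s^3 + s^2 - 4*s - 12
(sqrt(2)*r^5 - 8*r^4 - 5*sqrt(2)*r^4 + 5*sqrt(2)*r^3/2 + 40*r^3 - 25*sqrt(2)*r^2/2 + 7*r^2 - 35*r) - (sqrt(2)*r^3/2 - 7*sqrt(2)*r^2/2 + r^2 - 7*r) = sqrt(2)*r^5 - 8*r^4 - 5*sqrt(2)*r^4 + 2*sqrt(2)*r^3 + 40*r^3 - 9*sqrt(2)*r^2 + 6*r^2 - 28*r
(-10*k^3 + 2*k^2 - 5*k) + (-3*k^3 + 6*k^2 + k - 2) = -13*k^3 + 8*k^2 - 4*k - 2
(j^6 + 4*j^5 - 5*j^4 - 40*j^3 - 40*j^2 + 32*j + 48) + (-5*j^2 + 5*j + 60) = j^6 + 4*j^5 - 5*j^4 - 40*j^3 - 45*j^2 + 37*j + 108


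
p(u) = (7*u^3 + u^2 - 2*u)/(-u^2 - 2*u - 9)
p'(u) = (2*u + 2)*(7*u^3 + u^2 - 2*u)/(-u^2 - 2*u - 9)^2 + (21*u^2 + 2*u - 2)/(-u^2 - 2*u - 9)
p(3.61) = -11.46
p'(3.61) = -5.92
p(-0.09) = -0.02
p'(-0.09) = 0.23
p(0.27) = 0.03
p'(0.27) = -0.02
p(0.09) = 0.02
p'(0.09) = 0.18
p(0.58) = -0.05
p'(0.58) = -0.58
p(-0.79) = 0.16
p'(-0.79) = -1.19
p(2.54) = -5.65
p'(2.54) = -4.80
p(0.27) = 0.03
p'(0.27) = -0.02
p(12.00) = -69.02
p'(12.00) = -7.07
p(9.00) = -47.83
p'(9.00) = -7.04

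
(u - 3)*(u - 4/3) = u^2 - 13*u/3 + 4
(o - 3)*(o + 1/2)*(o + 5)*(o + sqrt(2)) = o^4 + sqrt(2)*o^3 + 5*o^3/2 - 14*o^2 + 5*sqrt(2)*o^2/2 - 14*sqrt(2)*o - 15*o/2 - 15*sqrt(2)/2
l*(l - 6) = l^2 - 6*l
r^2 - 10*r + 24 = (r - 6)*(r - 4)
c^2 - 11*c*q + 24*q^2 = (c - 8*q)*(c - 3*q)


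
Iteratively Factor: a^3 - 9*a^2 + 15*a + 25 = (a - 5)*(a^2 - 4*a - 5) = (a - 5)*(a + 1)*(a - 5)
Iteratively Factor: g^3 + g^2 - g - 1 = (g + 1)*(g^2 - 1) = (g - 1)*(g + 1)*(g + 1)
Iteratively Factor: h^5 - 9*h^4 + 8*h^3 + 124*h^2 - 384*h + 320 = (h + 4)*(h^4 - 13*h^3 + 60*h^2 - 116*h + 80) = (h - 4)*(h + 4)*(h^3 - 9*h^2 + 24*h - 20) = (h - 4)*(h - 2)*(h + 4)*(h^2 - 7*h + 10) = (h - 4)*(h - 2)^2*(h + 4)*(h - 5)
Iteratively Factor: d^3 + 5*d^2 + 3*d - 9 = (d + 3)*(d^2 + 2*d - 3) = (d + 3)^2*(d - 1)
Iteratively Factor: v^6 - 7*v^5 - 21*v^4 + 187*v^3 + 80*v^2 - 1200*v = (v - 4)*(v^5 - 3*v^4 - 33*v^3 + 55*v^2 + 300*v) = (v - 4)*(v + 3)*(v^4 - 6*v^3 - 15*v^2 + 100*v) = (v - 4)*(v + 3)*(v + 4)*(v^3 - 10*v^2 + 25*v) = (v - 5)*(v - 4)*(v + 3)*(v + 4)*(v^2 - 5*v) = v*(v - 5)*(v - 4)*(v + 3)*(v + 4)*(v - 5)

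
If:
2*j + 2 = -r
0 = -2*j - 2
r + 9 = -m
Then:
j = -1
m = -9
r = 0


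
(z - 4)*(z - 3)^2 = z^3 - 10*z^2 + 33*z - 36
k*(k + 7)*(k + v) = k^3 + k^2*v + 7*k^2 + 7*k*v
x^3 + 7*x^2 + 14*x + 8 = (x + 1)*(x + 2)*(x + 4)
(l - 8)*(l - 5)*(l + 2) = l^3 - 11*l^2 + 14*l + 80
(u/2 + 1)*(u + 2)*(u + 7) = u^3/2 + 11*u^2/2 + 16*u + 14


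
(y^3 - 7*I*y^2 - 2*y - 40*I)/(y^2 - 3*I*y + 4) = (y^2 - 3*I*y + 10)/(y + I)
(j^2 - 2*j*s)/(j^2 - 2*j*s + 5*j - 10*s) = j/(j + 5)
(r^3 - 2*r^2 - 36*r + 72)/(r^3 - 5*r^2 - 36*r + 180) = (r - 2)/(r - 5)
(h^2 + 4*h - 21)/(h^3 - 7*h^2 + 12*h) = (h + 7)/(h*(h - 4))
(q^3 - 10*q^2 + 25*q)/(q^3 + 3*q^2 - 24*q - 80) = q*(q - 5)/(q^2 + 8*q + 16)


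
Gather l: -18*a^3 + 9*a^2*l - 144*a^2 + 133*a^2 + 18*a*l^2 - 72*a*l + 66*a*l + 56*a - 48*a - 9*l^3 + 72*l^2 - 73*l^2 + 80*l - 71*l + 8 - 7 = -18*a^3 - 11*a^2 + 8*a - 9*l^3 + l^2*(18*a - 1) + l*(9*a^2 - 6*a + 9) + 1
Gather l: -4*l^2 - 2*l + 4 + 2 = -4*l^2 - 2*l + 6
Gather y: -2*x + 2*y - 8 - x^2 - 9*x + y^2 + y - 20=-x^2 - 11*x + y^2 + 3*y - 28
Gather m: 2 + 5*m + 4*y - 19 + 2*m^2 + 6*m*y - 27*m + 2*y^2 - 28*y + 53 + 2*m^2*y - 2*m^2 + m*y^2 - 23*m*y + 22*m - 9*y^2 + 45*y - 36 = 2*m^2*y + m*(y^2 - 17*y) - 7*y^2 + 21*y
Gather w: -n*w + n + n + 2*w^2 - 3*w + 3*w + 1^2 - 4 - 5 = -n*w + 2*n + 2*w^2 - 8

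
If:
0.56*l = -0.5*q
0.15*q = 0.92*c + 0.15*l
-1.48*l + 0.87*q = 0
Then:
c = 0.00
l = 0.00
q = 0.00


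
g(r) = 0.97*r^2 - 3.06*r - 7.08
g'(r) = 1.94*r - 3.06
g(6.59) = 14.88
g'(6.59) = 9.72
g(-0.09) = -6.80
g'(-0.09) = -3.23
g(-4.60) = 27.52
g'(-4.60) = -11.98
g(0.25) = -7.78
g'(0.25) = -2.58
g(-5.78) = 43.01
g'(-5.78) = -14.27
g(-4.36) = 24.70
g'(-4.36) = -11.52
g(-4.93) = 31.58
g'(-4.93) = -12.62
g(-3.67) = 17.22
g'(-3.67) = -10.18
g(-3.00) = 10.83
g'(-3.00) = -8.88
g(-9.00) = 99.03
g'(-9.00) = -20.52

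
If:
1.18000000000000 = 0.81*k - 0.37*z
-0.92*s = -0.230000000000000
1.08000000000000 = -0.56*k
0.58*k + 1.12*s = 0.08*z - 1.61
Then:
No Solution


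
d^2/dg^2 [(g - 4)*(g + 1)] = 2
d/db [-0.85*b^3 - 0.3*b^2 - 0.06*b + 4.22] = -2.55*b^2 - 0.6*b - 0.06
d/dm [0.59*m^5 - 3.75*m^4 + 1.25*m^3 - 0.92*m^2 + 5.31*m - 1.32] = 2.95*m^4 - 15.0*m^3 + 3.75*m^2 - 1.84*m + 5.31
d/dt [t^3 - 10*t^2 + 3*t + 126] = 3*t^2 - 20*t + 3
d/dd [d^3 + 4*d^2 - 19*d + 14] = 3*d^2 + 8*d - 19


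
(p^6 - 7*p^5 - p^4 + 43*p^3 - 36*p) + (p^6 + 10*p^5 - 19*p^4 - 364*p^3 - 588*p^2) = 2*p^6 + 3*p^5 - 20*p^4 - 321*p^3 - 588*p^2 - 36*p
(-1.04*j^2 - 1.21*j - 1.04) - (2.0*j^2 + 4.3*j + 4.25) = -3.04*j^2 - 5.51*j - 5.29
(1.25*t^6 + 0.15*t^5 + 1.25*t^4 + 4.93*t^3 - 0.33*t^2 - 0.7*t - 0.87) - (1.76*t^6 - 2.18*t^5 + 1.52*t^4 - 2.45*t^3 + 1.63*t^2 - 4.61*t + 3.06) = -0.51*t^6 + 2.33*t^5 - 0.27*t^4 + 7.38*t^3 - 1.96*t^2 + 3.91*t - 3.93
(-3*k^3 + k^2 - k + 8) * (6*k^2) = -18*k^5 + 6*k^4 - 6*k^3 + 48*k^2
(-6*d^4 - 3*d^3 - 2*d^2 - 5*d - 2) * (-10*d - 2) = 60*d^5 + 42*d^4 + 26*d^3 + 54*d^2 + 30*d + 4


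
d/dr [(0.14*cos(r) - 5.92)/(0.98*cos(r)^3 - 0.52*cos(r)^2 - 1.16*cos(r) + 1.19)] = (0.2744*cos(r)^3 - 17.4776*cos(r)^2 + 6.1568*cos(r) + 6.7006)*sin(r)/(0.9604*cos(r)^6 - 1.0192*cos(r)^5 - 2.0032*cos(r)^4 + 3.5388*cos(r)^3 + 0.108*cos(r)^2 - 2.7608*cos(r) + 1.4161)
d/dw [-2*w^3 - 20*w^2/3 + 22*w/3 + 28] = -6*w^2 - 40*w/3 + 22/3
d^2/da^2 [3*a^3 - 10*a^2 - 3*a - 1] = 18*a - 20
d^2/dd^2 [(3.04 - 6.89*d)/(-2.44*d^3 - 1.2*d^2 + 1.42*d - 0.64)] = (246.121824*d^5 - 96.143808*d^4 - 74.829776*d^3 - 92.180736*d^2 + 27.815424*d + 4.932992)/(14.526784*d^9 + 21.43296*d^8 - 14.821536*d^7 - 11.787648*d^6 + 19.869168*d^5 - 3.280992*d^4 - 6.408376*d^3 + 5.346048*d^2 - 1.744896*d + 0.262144)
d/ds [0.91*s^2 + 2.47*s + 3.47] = 1.82*s + 2.47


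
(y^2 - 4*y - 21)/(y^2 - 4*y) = (y^2 - 4*y - 21)/(y*(y - 4))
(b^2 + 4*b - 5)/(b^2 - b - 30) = (b - 1)/(b - 6)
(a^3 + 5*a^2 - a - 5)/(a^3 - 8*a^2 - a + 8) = (a + 5)/(a - 8)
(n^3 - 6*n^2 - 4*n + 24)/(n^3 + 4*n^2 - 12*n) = (n^2 - 4*n - 12)/(n*(n + 6))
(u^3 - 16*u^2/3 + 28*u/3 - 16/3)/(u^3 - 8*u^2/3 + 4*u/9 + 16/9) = 3*(u - 2)/(3*u + 2)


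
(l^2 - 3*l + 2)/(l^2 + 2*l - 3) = (l - 2)/(l + 3)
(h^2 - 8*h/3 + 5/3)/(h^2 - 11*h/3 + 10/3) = (h - 1)/(h - 2)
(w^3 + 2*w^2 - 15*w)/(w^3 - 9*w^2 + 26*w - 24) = w*(w + 5)/(w^2 - 6*w + 8)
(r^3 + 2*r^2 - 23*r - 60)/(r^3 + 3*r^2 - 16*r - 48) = (r - 5)/(r - 4)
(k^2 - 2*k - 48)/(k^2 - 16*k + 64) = (k + 6)/(k - 8)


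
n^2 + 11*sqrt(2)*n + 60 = (n + 5*sqrt(2))*(n + 6*sqrt(2))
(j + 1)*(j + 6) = j^2 + 7*j + 6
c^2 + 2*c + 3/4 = (c + 1/2)*(c + 3/2)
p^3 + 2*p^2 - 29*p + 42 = (p - 3)*(p - 2)*(p + 7)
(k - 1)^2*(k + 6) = k^3 + 4*k^2 - 11*k + 6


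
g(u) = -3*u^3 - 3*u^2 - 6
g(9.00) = -2436.00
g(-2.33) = 15.66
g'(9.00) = -783.00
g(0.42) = -6.75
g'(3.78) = -151.28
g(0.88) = -10.37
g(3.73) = -203.42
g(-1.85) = 2.73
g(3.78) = -210.90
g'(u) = -9*u^2 - 6*u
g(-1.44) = -3.26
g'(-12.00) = -1224.00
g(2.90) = -104.40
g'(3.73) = -147.60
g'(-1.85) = -19.70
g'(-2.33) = -34.88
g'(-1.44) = -10.02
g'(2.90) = -93.09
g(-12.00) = 4746.00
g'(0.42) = -4.11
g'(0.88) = -12.25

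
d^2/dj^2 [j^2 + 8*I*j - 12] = 2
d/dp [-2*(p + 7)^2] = -4*p - 28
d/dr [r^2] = 2*r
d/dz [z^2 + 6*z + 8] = 2*z + 6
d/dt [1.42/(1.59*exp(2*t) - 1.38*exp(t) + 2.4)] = (1.9596 - 4.5156*exp(t))*exp(t)/(1.59*exp(2*t) - 1.38*exp(t) + 2.4)^2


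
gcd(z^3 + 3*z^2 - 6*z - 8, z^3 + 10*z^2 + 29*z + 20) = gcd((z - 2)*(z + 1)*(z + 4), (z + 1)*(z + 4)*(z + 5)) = z^2 + 5*z + 4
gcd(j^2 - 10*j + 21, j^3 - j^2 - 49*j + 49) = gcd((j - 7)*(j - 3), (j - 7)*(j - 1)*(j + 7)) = j - 7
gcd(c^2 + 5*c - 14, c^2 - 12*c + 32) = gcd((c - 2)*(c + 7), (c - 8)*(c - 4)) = 1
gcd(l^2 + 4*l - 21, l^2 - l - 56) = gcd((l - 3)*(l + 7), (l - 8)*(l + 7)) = l + 7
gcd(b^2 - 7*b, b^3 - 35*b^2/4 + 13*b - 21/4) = b - 7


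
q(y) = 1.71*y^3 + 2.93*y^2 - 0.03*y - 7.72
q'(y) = 5.13*y^2 + 5.86*y - 0.03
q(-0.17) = -7.64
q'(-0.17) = -0.88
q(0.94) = -3.74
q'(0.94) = 10.01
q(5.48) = 361.51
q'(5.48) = 186.14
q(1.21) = -0.44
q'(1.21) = 14.57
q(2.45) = 34.94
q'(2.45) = 45.12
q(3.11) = 71.96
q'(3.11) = 67.81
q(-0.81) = -6.68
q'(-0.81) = -1.41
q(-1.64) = -7.33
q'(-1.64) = 4.16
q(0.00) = -7.72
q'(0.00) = -0.03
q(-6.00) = -271.42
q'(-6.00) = 149.49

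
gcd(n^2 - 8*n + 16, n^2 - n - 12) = n - 4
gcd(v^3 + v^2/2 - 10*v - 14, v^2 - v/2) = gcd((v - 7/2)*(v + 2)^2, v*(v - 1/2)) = 1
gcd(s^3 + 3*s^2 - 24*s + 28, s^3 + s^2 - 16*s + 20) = s^2 - 4*s + 4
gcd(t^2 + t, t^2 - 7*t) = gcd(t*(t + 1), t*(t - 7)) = t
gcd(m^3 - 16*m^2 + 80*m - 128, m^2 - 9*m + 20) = m - 4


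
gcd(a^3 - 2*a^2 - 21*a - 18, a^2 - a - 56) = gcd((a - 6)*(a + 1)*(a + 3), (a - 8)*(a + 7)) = 1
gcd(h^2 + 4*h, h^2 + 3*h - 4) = h + 4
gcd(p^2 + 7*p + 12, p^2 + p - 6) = p + 3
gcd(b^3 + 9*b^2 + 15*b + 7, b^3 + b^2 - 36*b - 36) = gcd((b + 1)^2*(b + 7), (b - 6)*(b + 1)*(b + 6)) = b + 1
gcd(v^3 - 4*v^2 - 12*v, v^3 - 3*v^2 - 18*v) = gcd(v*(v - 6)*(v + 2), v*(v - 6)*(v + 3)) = v^2 - 6*v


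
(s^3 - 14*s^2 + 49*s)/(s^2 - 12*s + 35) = s*(s - 7)/(s - 5)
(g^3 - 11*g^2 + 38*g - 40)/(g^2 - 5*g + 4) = (g^2 - 7*g + 10)/(g - 1)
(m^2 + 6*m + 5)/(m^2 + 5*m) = (m + 1)/m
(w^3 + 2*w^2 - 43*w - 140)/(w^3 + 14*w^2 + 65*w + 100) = (w - 7)/(w + 5)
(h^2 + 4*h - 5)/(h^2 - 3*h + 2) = (h + 5)/(h - 2)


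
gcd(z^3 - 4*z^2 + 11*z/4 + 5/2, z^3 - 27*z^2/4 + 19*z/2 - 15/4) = 1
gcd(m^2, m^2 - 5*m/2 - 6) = 1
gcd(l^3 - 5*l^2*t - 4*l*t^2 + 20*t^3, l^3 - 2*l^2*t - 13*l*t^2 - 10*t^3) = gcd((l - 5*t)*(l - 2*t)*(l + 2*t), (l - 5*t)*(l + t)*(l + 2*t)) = -l^2 + 3*l*t + 10*t^2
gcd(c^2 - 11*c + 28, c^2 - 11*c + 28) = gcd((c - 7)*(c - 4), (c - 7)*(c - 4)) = c^2 - 11*c + 28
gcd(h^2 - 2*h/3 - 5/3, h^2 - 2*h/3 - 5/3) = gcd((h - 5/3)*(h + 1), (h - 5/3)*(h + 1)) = h^2 - 2*h/3 - 5/3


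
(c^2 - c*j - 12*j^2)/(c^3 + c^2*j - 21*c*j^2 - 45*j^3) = (c - 4*j)/(c^2 - 2*c*j - 15*j^2)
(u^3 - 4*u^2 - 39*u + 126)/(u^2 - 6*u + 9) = (u^2 - u - 42)/(u - 3)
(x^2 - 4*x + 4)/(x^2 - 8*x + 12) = (x - 2)/(x - 6)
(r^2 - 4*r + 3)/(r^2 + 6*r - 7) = (r - 3)/(r + 7)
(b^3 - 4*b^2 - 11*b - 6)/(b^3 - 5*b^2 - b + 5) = (b^2 - 5*b - 6)/(b^2 - 6*b + 5)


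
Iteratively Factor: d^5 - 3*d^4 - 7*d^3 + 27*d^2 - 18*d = (d - 2)*(d^4 - d^3 - 9*d^2 + 9*d) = (d - 2)*(d + 3)*(d^3 - 4*d^2 + 3*d) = (d - 2)*(d - 1)*(d + 3)*(d^2 - 3*d) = (d - 3)*(d - 2)*(d - 1)*(d + 3)*(d)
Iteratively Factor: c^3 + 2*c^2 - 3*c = (c)*(c^2 + 2*c - 3) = c*(c + 3)*(c - 1)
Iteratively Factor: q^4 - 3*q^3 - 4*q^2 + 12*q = (q - 2)*(q^3 - q^2 - 6*q) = q*(q - 2)*(q^2 - q - 6) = q*(q - 3)*(q - 2)*(q + 2)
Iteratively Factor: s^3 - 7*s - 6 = (s + 2)*(s^2 - 2*s - 3) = (s - 3)*(s + 2)*(s + 1)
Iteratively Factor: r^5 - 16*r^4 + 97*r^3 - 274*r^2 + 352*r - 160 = (r - 5)*(r^4 - 11*r^3 + 42*r^2 - 64*r + 32) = (r - 5)*(r - 2)*(r^3 - 9*r^2 + 24*r - 16) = (r - 5)*(r - 2)*(r - 1)*(r^2 - 8*r + 16) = (r - 5)*(r - 4)*(r - 2)*(r - 1)*(r - 4)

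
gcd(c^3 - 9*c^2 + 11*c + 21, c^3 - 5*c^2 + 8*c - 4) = 1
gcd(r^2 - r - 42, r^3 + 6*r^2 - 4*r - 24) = r + 6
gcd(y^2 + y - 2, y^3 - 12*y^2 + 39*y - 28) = y - 1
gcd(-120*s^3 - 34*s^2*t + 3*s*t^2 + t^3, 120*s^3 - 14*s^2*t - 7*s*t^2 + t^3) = 24*s^2 + 2*s*t - t^2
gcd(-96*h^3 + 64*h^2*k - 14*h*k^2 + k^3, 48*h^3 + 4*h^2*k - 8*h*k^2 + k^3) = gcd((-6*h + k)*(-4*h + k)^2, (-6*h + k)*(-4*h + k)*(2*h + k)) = 24*h^2 - 10*h*k + k^2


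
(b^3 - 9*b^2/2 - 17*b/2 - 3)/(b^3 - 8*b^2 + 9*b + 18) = (b + 1/2)/(b - 3)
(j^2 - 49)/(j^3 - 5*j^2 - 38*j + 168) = (j + 7)/(j^2 + 2*j - 24)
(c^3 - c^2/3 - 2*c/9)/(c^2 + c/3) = c - 2/3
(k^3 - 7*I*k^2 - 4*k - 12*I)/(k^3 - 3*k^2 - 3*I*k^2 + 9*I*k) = (k^3 - 7*I*k^2 - 4*k - 12*I)/(k*(k^2 - 3*k - 3*I*k + 9*I))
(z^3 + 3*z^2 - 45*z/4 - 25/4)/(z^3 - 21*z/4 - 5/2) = (z + 5)/(z + 2)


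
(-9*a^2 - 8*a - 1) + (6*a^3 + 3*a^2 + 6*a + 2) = 6*a^3 - 6*a^2 - 2*a + 1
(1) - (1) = 0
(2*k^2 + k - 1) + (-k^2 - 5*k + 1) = k^2 - 4*k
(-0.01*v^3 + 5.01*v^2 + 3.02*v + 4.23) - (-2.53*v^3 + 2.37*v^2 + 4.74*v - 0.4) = 2.52*v^3 + 2.64*v^2 - 1.72*v + 4.63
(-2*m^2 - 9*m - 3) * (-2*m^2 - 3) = 4*m^4 + 18*m^3 + 12*m^2 + 27*m + 9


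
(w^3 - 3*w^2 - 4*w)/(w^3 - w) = (w - 4)/(w - 1)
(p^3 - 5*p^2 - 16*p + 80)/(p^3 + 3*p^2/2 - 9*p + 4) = 2*(p^2 - 9*p + 20)/(2*p^2 - 5*p + 2)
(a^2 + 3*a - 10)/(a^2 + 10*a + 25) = (a - 2)/(a + 5)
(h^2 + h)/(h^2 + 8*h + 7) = h/(h + 7)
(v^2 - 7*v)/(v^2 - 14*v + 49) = v/(v - 7)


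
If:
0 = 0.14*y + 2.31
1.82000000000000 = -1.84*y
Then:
No Solution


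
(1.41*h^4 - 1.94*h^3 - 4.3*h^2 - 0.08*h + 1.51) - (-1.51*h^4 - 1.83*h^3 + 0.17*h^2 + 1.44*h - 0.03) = 2.92*h^4 - 0.11*h^3 - 4.47*h^2 - 1.52*h + 1.54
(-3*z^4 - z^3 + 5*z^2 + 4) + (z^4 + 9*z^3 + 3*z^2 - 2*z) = -2*z^4 + 8*z^3 + 8*z^2 - 2*z + 4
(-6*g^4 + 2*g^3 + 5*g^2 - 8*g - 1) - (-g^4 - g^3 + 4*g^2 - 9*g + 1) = -5*g^4 + 3*g^3 + g^2 + g - 2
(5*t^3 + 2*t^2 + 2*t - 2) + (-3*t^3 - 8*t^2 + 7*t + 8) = 2*t^3 - 6*t^2 + 9*t + 6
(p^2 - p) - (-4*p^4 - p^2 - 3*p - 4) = 4*p^4 + 2*p^2 + 2*p + 4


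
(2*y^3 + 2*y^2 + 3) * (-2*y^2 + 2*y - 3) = -4*y^5 - 2*y^3 - 12*y^2 + 6*y - 9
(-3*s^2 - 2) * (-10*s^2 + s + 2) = 30*s^4 - 3*s^3 + 14*s^2 - 2*s - 4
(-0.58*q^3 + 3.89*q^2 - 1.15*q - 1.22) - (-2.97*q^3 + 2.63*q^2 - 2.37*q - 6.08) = 2.39*q^3 + 1.26*q^2 + 1.22*q + 4.86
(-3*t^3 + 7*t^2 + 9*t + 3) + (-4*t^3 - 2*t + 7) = -7*t^3 + 7*t^2 + 7*t + 10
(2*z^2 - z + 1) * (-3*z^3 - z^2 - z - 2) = -6*z^5 + z^4 - 4*z^3 - 4*z^2 + z - 2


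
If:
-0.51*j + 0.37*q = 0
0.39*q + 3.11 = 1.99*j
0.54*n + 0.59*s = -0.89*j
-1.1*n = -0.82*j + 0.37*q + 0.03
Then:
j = 2.14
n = 0.58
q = 2.95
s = -3.76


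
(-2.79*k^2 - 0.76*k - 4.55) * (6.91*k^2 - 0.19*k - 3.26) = -19.2789*k^4 - 4.7215*k^3 - 22.2007*k^2 + 3.3421*k + 14.833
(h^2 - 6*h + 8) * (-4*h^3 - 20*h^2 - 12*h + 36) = -4*h^5 + 4*h^4 + 76*h^3 - 52*h^2 - 312*h + 288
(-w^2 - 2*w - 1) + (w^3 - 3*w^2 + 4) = w^3 - 4*w^2 - 2*w + 3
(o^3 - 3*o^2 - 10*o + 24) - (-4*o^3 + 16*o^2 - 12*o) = 5*o^3 - 19*o^2 + 2*o + 24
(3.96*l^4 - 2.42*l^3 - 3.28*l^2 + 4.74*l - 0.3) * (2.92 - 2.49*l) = -9.8604*l^5 + 17.589*l^4 + 1.1008*l^3 - 21.3802*l^2 + 14.5878*l - 0.876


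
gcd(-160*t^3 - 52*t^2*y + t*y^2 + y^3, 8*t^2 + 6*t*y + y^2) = 4*t + y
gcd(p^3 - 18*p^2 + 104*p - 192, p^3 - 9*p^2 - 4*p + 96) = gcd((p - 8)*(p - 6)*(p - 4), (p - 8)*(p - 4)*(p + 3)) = p^2 - 12*p + 32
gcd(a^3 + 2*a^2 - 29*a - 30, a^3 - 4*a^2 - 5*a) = a^2 - 4*a - 5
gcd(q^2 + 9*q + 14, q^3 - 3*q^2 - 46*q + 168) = q + 7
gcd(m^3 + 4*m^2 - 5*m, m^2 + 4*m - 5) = m^2 + 4*m - 5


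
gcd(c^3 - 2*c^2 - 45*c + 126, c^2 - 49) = c + 7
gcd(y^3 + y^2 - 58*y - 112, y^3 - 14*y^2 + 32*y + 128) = y^2 - 6*y - 16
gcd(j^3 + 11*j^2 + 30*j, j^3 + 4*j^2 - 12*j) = j^2 + 6*j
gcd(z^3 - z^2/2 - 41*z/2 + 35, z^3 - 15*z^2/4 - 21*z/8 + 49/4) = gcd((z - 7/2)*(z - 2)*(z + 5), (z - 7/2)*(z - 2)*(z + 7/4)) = z^2 - 11*z/2 + 7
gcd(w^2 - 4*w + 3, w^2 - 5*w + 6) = w - 3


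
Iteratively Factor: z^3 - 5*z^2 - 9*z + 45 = (z + 3)*(z^2 - 8*z + 15) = (z - 3)*(z + 3)*(z - 5)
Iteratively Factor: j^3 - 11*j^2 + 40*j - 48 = (j - 4)*(j^2 - 7*j + 12) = (j - 4)^2*(j - 3)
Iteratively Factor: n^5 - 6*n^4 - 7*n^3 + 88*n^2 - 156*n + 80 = (n - 5)*(n^4 - n^3 - 12*n^2 + 28*n - 16) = (n - 5)*(n - 2)*(n^3 + n^2 - 10*n + 8) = (n - 5)*(n - 2)*(n - 1)*(n^2 + 2*n - 8) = (n - 5)*(n - 2)^2*(n - 1)*(n + 4)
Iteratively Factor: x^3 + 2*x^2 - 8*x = (x)*(x^2 + 2*x - 8) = x*(x + 4)*(x - 2)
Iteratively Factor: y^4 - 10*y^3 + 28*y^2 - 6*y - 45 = (y - 3)*(y^3 - 7*y^2 + 7*y + 15) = (y - 3)^2*(y^2 - 4*y - 5) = (y - 3)^2*(y + 1)*(y - 5)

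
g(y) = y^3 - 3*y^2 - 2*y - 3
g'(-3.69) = 60.99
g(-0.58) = -3.04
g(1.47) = -9.25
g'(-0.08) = -1.50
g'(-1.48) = 13.45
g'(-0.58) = 2.49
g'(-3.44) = 54.14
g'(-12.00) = 502.00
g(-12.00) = -2139.00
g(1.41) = -8.98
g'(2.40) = 0.88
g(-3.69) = -86.71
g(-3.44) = -72.33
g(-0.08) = -2.86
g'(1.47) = -4.34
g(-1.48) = -9.85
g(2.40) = -11.26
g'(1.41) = -4.50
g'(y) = 3*y^2 - 6*y - 2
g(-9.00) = -957.00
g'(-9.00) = 295.00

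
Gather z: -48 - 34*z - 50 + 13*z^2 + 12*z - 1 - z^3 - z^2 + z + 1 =-z^3 + 12*z^2 - 21*z - 98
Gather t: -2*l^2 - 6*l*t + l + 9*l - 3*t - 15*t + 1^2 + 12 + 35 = -2*l^2 + 10*l + t*(-6*l - 18) + 48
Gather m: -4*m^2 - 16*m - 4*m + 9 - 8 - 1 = -4*m^2 - 20*m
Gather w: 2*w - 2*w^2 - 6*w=-2*w^2 - 4*w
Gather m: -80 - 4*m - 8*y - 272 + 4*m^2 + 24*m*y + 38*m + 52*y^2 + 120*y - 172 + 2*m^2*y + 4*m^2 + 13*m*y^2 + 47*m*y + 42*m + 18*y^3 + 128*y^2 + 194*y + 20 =m^2*(2*y + 8) + m*(13*y^2 + 71*y + 76) + 18*y^3 + 180*y^2 + 306*y - 504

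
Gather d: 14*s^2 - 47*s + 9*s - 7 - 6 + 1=14*s^2 - 38*s - 12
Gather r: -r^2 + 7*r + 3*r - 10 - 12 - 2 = -r^2 + 10*r - 24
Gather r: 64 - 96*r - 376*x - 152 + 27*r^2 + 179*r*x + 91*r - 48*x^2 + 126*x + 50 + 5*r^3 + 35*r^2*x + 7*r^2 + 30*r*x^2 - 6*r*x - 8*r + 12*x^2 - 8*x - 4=5*r^3 + r^2*(35*x + 34) + r*(30*x^2 + 173*x - 13) - 36*x^2 - 258*x - 42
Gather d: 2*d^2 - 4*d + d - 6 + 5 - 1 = 2*d^2 - 3*d - 2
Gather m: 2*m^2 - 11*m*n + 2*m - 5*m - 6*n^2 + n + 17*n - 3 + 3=2*m^2 + m*(-11*n - 3) - 6*n^2 + 18*n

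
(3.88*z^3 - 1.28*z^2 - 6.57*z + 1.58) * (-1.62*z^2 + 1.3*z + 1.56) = -6.2856*z^5 + 7.1176*z^4 + 15.0322*z^3 - 13.0974*z^2 - 8.1952*z + 2.4648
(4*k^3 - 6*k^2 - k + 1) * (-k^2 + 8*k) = -4*k^5 + 38*k^4 - 47*k^3 - 9*k^2 + 8*k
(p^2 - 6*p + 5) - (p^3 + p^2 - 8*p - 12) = -p^3 + 2*p + 17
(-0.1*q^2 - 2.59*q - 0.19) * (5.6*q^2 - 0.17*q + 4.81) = -0.56*q^4 - 14.487*q^3 - 1.1047*q^2 - 12.4256*q - 0.9139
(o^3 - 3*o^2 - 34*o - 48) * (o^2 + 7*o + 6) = o^5 + 4*o^4 - 49*o^3 - 304*o^2 - 540*o - 288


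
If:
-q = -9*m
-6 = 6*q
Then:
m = -1/9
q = -1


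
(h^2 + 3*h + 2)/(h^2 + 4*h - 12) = (h^2 + 3*h + 2)/(h^2 + 4*h - 12)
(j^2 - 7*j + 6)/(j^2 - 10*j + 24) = (j - 1)/(j - 4)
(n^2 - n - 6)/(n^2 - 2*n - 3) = (n + 2)/(n + 1)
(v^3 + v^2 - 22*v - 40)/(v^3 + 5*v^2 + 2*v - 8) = (v - 5)/(v - 1)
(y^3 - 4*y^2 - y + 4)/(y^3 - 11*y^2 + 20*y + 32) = (y - 1)/(y - 8)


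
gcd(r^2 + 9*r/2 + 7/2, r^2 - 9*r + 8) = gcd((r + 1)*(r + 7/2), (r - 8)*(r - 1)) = 1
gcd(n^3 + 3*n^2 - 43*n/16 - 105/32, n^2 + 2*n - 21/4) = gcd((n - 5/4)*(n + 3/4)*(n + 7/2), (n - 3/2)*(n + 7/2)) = n + 7/2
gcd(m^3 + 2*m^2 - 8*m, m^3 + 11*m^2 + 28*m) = m^2 + 4*m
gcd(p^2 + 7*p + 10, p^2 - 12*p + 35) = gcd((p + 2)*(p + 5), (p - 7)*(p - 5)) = 1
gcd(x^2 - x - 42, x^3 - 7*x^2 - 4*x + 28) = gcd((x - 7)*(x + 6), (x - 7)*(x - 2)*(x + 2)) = x - 7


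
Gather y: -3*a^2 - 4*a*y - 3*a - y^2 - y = -3*a^2 - 3*a - y^2 + y*(-4*a - 1)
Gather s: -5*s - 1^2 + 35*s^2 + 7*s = 35*s^2 + 2*s - 1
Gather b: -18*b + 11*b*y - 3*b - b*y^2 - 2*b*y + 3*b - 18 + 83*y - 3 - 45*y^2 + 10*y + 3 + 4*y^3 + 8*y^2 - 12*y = b*(-y^2 + 9*y - 18) + 4*y^3 - 37*y^2 + 81*y - 18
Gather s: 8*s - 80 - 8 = 8*s - 88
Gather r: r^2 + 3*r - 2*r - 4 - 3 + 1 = r^2 + r - 6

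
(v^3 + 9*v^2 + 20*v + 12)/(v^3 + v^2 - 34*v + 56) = (v^3 + 9*v^2 + 20*v + 12)/(v^3 + v^2 - 34*v + 56)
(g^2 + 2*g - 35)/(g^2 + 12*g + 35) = (g - 5)/(g + 5)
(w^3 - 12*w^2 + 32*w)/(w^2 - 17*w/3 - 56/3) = 3*w*(w - 4)/(3*w + 7)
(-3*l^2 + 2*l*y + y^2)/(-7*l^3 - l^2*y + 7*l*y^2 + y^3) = (3*l + y)/(7*l^2 + 8*l*y + y^2)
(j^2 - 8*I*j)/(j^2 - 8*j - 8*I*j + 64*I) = j/(j - 8)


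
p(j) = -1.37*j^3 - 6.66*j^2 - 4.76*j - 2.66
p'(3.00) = -81.71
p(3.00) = -113.87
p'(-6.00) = -72.80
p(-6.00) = 82.06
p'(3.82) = -115.62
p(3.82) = -194.40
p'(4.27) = -136.57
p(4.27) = -251.08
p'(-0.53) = 1.15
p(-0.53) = -1.80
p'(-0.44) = 0.31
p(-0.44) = -1.74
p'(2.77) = -73.19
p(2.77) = -96.06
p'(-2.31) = 4.08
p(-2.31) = -10.32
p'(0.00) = -4.76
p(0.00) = -2.66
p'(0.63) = -14.78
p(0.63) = -8.64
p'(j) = -4.11*j^2 - 13.32*j - 4.76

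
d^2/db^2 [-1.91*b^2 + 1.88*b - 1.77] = -3.82000000000000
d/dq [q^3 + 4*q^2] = q*(3*q + 8)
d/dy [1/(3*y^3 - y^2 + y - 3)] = (-9*y^2 + 2*y - 1)/(3*y^3 - y^2 + y - 3)^2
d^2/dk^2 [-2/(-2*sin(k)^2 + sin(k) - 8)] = 2*(-16*sin(k)^4 + 6*sin(k)^3 + 87*sin(k)^2 - 20*sin(k) - 30)/(-sin(k) - cos(2*k) + 9)^3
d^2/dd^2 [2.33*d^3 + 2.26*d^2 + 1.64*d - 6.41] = 13.98*d + 4.52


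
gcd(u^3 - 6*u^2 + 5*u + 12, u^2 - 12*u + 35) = 1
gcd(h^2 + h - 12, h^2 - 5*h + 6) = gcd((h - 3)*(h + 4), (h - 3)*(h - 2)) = h - 3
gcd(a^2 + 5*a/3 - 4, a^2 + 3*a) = a + 3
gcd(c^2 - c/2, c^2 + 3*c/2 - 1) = c - 1/2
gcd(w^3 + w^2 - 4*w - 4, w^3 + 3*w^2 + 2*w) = w^2 + 3*w + 2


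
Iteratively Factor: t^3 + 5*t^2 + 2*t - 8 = (t + 4)*(t^2 + t - 2) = (t + 2)*(t + 4)*(t - 1)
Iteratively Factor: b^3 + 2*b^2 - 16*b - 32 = (b + 4)*(b^2 - 2*b - 8) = (b - 4)*(b + 4)*(b + 2)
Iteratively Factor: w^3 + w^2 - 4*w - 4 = (w + 1)*(w^2 - 4) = (w + 1)*(w + 2)*(w - 2)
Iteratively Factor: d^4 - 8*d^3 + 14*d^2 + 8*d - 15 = (d + 1)*(d^3 - 9*d^2 + 23*d - 15) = (d - 1)*(d + 1)*(d^2 - 8*d + 15) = (d - 5)*(d - 1)*(d + 1)*(d - 3)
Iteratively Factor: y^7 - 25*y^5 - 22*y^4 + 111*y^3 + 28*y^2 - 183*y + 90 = (y - 5)*(y^6 + 5*y^5 - 22*y^3 + y^2 + 33*y - 18) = (y - 5)*(y - 1)*(y^5 + 6*y^4 + 6*y^3 - 16*y^2 - 15*y + 18) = (y - 5)*(y - 1)*(y + 3)*(y^4 + 3*y^3 - 3*y^2 - 7*y + 6) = (y - 5)*(y - 1)*(y + 3)^2*(y^3 - 3*y + 2) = (y - 5)*(y - 1)^2*(y + 3)^2*(y^2 + y - 2) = (y - 5)*(y - 1)^3*(y + 3)^2*(y + 2)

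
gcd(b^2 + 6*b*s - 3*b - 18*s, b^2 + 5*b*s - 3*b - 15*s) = b - 3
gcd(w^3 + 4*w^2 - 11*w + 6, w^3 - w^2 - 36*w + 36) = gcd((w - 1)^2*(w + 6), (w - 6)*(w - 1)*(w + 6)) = w^2 + 5*w - 6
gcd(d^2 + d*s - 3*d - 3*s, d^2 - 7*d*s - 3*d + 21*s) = d - 3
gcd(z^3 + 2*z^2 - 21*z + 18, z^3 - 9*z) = z - 3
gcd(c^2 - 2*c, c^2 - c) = c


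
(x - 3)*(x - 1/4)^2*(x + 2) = x^4 - 3*x^3/2 - 87*x^2/16 + 47*x/16 - 3/8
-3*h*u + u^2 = u*(-3*h + u)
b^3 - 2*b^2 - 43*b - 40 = (b - 8)*(b + 1)*(b + 5)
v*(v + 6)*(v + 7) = v^3 + 13*v^2 + 42*v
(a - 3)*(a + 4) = a^2 + a - 12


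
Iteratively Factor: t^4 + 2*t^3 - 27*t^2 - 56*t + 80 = (t - 5)*(t^3 + 7*t^2 + 8*t - 16) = (t - 5)*(t - 1)*(t^2 + 8*t + 16) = (t - 5)*(t - 1)*(t + 4)*(t + 4)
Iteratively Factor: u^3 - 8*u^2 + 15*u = (u - 5)*(u^2 - 3*u) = u*(u - 5)*(u - 3)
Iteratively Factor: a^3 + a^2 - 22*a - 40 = (a + 2)*(a^2 - a - 20) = (a - 5)*(a + 2)*(a + 4)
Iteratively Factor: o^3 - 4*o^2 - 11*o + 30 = (o - 2)*(o^2 - 2*o - 15) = (o - 2)*(o + 3)*(o - 5)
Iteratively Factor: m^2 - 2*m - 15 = (m + 3)*(m - 5)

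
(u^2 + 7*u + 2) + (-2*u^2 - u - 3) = -u^2 + 6*u - 1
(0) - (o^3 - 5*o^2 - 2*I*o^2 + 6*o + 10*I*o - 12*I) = -o^3 + 5*o^2 + 2*I*o^2 - 6*o - 10*I*o + 12*I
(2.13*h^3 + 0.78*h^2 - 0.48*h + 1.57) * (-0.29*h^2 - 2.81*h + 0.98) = -0.6177*h^5 - 6.2115*h^4 + 0.0347999999999993*h^3 + 1.6579*h^2 - 4.8821*h + 1.5386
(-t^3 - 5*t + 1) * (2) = -2*t^3 - 10*t + 2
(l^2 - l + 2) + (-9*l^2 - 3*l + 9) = -8*l^2 - 4*l + 11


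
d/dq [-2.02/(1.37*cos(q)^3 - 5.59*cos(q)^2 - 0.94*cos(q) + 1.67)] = (-8.3022*cos(q)^2 + 22.5836*cos(q) + 1.8988)*sin(q)/(1.37*cos(q)^3 - 5.59*cos(q)^2 - 0.94*cos(q) + 1.67)^2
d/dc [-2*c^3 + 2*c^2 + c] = -6*c^2 + 4*c + 1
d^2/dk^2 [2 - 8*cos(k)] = 8*cos(k)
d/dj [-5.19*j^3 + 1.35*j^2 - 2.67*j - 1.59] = -15.57*j^2 + 2.7*j - 2.67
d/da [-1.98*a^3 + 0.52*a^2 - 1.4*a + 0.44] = -5.94*a^2 + 1.04*a - 1.4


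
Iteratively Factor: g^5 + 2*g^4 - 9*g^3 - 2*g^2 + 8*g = (g)*(g^4 + 2*g^3 - 9*g^2 - 2*g + 8) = g*(g - 1)*(g^3 + 3*g^2 - 6*g - 8) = g*(g - 1)*(g + 4)*(g^2 - g - 2) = g*(g - 2)*(g - 1)*(g + 4)*(g + 1)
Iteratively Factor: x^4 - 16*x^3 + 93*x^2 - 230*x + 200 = (x - 4)*(x^3 - 12*x^2 + 45*x - 50) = (x - 5)*(x - 4)*(x^2 - 7*x + 10) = (x - 5)^2*(x - 4)*(x - 2)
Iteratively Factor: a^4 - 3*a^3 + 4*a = (a + 1)*(a^3 - 4*a^2 + 4*a) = a*(a + 1)*(a^2 - 4*a + 4) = a*(a - 2)*(a + 1)*(a - 2)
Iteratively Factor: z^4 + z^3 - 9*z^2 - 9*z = (z)*(z^3 + z^2 - 9*z - 9) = z*(z + 3)*(z^2 - 2*z - 3) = z*(z - 3)*(z + 3)*(z + 1)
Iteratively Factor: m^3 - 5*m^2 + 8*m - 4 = (m - 2)*(m^2 - 3*m + 2) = (m - 2)*(m - 1)*(m - 2)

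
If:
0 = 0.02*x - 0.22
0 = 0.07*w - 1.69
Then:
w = 24.14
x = 11.00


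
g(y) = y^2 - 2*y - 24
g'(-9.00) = -20.00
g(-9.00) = 75.00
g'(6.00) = 10.00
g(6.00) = 0.00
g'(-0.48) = -2.96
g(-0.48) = -22.81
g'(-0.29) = -2.58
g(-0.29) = -23.34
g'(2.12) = 2.24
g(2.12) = -23.75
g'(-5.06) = -12.12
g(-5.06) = 11.72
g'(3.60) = 5.20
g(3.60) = -18.24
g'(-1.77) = -5.54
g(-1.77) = -17.33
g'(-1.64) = -5.28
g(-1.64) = -18.03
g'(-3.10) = -8.20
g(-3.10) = -8.19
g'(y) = 2*y - 2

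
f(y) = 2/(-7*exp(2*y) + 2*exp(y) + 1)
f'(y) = 2*(14*exp(2*y) - 2*exp(y))/(-7*exp(2*y) + 2*exp(y) + 1)^2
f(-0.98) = 2.62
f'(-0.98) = 4.18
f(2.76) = -0.00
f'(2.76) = 0.00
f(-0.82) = 3.82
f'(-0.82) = 13.42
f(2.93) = -0.00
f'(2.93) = 0.00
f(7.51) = -0.00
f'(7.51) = 0.00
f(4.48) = -0.00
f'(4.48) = 0.00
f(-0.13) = -0.76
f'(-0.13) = 2.59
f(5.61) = -0.00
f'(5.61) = 0.00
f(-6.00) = 1.99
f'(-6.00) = -0.00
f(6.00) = 0.00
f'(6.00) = 0.00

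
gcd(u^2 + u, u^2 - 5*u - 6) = u + 1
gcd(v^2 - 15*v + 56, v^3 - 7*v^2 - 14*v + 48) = v - 8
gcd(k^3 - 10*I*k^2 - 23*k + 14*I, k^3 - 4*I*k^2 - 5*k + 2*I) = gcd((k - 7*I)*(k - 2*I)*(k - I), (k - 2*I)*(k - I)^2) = k^2 - 3*I*k - 2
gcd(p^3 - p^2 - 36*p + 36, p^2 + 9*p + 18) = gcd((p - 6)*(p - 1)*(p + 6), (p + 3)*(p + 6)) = p + 6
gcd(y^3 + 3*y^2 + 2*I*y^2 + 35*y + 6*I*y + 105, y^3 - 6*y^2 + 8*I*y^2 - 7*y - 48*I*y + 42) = y + 7*I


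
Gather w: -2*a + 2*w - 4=-2*a + 2*w - 4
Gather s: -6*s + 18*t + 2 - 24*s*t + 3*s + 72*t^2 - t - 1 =s*(-24*t - 3) + 72*t^2 + 17*t + 1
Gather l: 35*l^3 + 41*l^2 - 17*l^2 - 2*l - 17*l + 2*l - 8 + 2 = 35*l^3 + 24*l^2 - 17*l - 6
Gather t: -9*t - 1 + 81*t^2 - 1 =81*t^2 - 9*t - 2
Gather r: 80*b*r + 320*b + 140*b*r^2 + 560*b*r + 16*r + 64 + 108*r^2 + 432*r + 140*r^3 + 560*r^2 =320*b + 140*r^3 + r^2*(140*b + 668) + r*(640*b + 448) + 64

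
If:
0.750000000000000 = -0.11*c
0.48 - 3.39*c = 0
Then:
No Solution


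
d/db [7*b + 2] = 7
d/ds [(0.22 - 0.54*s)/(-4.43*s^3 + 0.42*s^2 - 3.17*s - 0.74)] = (-4.7844*s^3 + 3.1506*s^2 - 0.1848*s + 1.097)/(19.6249*s^6 - 3.7212*s^5 + 28.2626*s^4 + 3.8936*s^3 + 9.4273*s^2 + 4.6916*s + 0.5476)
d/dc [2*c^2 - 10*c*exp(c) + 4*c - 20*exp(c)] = -10*c*exp(c) + 4*c - 30*exp(c) + 4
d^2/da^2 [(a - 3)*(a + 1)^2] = 6*a - 2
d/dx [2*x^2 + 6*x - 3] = 4*x + 6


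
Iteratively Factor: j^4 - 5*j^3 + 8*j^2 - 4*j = (j)*(j^3 - 5*j^2 + 8*j - 4) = j*(j - 2)*(j^2 - 3*j + 2) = j*(j - 2)*(j - 1)*(j - 2)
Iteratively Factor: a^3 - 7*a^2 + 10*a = (a - 2)*(a^2 - 5*a) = (a - 5)*(a - 2)*(a)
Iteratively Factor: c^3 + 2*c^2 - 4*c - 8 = (c + 2)*(c^2 - 4) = (c - 2)*(c + 2)*(c + 2)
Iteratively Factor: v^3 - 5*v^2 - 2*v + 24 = (v - 3)*(v^2 - 2*v - 8) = (v - 3)*(v + 2)*(v - 4)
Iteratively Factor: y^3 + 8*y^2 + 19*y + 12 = (y + 4)*(y^2 + 4*y + 3) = (y + 3)*(y + 4)*(y + 1)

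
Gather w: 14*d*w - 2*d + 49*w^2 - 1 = 14*d*w - 2*d + 49*w^2 - 1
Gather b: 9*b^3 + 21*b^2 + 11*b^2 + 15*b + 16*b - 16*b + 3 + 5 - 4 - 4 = 9*b^3 + 32*b^2 + 15*b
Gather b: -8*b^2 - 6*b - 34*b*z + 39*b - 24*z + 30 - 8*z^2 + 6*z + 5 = -8*b^2 + b*(33 - 34*z) - 8*z^2 - 18*z + 35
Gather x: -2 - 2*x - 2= -2*x - 4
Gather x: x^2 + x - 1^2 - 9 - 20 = x^2 + x - 30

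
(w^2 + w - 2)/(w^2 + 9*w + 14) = (w - 1)/(w + 7)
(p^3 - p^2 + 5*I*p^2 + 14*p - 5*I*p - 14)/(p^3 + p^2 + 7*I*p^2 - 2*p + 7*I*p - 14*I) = (p - 2*I)/(p + 2)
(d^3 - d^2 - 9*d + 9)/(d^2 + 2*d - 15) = (d^2 + 2*d - 3)/(d + 5)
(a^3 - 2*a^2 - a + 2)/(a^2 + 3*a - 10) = (a^2 - 1)/(a + 5)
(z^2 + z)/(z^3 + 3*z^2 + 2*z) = 1/(z + 2)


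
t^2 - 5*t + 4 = (t - 4)*(t - 1)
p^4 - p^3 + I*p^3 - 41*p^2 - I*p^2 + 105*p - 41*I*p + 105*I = (p - 5)*(p - 3)*(p + 7)*(p + I)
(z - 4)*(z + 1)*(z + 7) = z^3 + 4*z^2 - 25*z - 28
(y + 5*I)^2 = y^2 + 10*I*y - 25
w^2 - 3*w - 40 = (w - 8)*(w + 5)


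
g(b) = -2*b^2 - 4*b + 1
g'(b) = -4*b - 4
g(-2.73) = -2.99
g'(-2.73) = 6.92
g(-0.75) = 2.88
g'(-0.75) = -1.00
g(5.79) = -89.21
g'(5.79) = -27.16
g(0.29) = -0.33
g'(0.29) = -5.16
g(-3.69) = -11.47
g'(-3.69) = 10.76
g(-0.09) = 1.34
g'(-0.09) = -3.64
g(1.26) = -7.22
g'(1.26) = -9.04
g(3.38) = -35.37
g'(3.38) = -17.52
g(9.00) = -197.00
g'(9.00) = -40.00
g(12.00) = -335.00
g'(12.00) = -52.00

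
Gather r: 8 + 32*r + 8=32*r + 16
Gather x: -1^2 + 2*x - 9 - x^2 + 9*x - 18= -x^2 + 11*x - 28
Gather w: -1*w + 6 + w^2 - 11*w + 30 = w^2 - 12*w + 36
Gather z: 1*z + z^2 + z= z^2 + 2*z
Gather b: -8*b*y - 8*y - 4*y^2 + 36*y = -8*b*y - 4*y^2 + 28*y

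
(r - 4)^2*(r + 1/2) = r^3 - 15*r^2/2 + 12*r + 8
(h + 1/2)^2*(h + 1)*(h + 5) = h^4 + 7*h^3 + 45*h^2/4 + 13*h/2 + 5/4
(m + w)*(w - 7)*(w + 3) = m*w^2 - 4*m*w - 21*m + w^3 - 4*w^2 - 21*w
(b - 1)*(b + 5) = b^2 + 4*b - 5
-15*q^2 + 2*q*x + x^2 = (-3*q + x)*(5*q + x)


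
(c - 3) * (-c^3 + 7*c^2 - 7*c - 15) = -c^4 + 10*c^3 - 28*c^2 + 6*c + 45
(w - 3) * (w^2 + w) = w^3 - 2*w^2 - 3*w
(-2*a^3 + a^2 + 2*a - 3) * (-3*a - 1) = 6*a^4 - a^3 - 7*a^2 + 7*a + 3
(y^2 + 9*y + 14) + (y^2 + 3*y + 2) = 2*y^2 + 12*y + 16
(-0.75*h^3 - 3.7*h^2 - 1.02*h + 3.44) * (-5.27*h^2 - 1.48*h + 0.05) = 3.9525*h^5 + 20.609*h^4 + 10.8139*h^3 - 16.8042*h^2 - 5.1422*h + 0.172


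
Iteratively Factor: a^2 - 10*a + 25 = (a - 5)*(a - 5)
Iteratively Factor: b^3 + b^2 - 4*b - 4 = (b - 2)*(b^2 + 3*b + 2) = (b - 2)*(b + 2)*(b + 1)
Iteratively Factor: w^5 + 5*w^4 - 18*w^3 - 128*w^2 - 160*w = (w + 2)*(w^4 + 3*w^3 - 24*w^2 - 80*w) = (w + 2)*(w + 4)*(w^3 - w^2 - 20*w) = (w + 2)*(w + 4)^2*(w^2 - 5*w) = (w - 5)*(w + 2)*(w + 4)^2*(w)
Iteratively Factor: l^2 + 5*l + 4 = (l + 1)*(l + 4)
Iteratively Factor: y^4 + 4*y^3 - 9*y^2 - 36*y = (y + 3)*(y^3 + y^2 - 12*y) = (y - 3)*(y + 3)*(y^2 + 4*y) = y*(y - 3)*(y + 3)*(y + 4)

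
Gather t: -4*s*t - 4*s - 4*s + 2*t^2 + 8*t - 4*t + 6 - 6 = -8*s + 2*t^2 + t*(4 - 4*s)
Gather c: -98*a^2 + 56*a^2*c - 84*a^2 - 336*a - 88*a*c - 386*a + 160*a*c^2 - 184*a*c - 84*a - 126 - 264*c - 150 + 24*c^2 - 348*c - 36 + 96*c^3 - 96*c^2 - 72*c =-182*a^2 - 806*a + 96*c^3 + c^2*(160*a - 72) + c*(56*a^2 - 272*a - 684) - 312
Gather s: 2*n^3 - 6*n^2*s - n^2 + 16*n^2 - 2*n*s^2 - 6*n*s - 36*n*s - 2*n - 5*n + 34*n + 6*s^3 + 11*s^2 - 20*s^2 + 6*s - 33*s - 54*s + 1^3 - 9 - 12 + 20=2*n^3 + 15*n^2 + 27*n + 6*s^3 + s^2*(-2*n - 9) + s*(-6*n^2 - 42*n - 81)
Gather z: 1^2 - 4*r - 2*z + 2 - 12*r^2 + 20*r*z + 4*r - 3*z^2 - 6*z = -12*r^2 - 3*z^2 + z*(20*r - 8) + 3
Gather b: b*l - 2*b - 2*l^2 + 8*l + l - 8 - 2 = b*(l - 2) - 2*l^2 + 9*l - 10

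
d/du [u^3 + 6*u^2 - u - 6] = 3*u^2 + 12*u - 1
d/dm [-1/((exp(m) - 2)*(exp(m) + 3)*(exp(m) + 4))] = ((exp(m) - 2)*(exp(m) + 3) + (exp(m) - 2)*(exp(m) + 4) + (exp(m) + 3)*(exp(m) + 4))*exp(m)/((exp(m) - 2)^2*(exp(m) + 3)^2*(exp(m) + 4)^2)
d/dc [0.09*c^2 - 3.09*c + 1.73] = 0.18*c - 3.09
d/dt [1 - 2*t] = -2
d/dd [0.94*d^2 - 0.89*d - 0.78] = 1.88*d - 0.89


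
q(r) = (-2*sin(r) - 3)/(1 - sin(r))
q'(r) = -2*cos(r)/(1 - sin(r)) + (-2*sin(r) - 3)*cos(r)/(1 - sin(r))^2 = -5*cos(r)/(sin(r) - 1)^2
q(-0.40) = -1.60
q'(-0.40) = -2.39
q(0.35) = -5.61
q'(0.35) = -10.88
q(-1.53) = -0.50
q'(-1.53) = -0.05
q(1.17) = -61.09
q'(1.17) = -310.61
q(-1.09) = -0.65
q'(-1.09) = -0.65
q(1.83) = -147.68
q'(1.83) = 1148.41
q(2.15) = -28.66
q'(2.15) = 102.88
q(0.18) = -4.09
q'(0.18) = -7.30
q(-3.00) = -2.38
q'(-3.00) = 3.80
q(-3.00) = -2.38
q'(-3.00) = 3.80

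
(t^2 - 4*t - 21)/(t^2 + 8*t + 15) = (t - 7)/(t + 5)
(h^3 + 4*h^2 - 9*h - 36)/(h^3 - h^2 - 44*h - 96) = (h - 3)/(h - 8)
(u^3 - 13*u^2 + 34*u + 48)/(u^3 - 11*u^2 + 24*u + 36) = (u - 8)/(u - 6)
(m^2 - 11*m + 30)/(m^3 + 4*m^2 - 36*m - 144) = (m - 5)/(m^2 + 10*m + 24)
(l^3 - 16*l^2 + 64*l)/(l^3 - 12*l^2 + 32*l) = (l - 8)/(l - 4)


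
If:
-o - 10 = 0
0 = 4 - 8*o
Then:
No Solution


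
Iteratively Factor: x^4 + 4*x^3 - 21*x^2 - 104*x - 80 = (x - 5)*(x^3 + 9*x^2 + 24*x + 16) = (x - 5)*(x + 4)*(x^2 + 5*x + 4) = (x - 5)*(x + 1)*(x + 4)*(x + 4)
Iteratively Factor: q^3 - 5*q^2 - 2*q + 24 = (q - 4)*(q^2 - q - 6) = (q - 4)*(q + 2)*(q - 3)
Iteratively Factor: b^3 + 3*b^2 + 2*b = (b + 1)*(b^2 + 2*b) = (b + 1)*(b + 2)*(b)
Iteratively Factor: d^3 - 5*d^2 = (d - 5)*(d^2) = d*(d - 5)*(d)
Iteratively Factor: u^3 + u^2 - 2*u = (u + 2)*(u^2 - u) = (u - 1)*(u + 2)*(u)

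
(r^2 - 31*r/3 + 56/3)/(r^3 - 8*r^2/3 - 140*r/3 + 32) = (3*r - 7)/(3*r^2 + 16*r - 12)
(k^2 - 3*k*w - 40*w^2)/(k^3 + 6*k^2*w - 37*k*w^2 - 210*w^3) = (-k + 8*w)/(-k^2 - k*w + 42*w^2)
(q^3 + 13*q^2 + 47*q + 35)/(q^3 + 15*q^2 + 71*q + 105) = (q + 1)/(q + 3)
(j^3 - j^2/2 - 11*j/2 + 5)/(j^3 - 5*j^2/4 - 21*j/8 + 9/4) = 4*(2*j^2 + 3*j - 5)/(8*j^2 + 6*j - 9)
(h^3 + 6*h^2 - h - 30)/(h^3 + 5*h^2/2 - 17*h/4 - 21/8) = 8*(h^3 + 6*h^2 - h - 30)/(8*h^3 + 20*h^2 - 34*h - 21)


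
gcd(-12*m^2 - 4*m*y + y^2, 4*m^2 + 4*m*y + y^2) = 2*m + y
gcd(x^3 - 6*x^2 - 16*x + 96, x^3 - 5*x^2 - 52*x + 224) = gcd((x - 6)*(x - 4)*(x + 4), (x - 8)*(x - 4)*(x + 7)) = x - 4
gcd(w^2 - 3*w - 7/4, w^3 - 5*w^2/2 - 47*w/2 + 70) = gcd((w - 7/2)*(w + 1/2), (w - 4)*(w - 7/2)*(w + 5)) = w - 7/2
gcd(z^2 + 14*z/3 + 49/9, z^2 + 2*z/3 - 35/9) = z + 7/3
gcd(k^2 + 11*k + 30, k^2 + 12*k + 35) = k + 5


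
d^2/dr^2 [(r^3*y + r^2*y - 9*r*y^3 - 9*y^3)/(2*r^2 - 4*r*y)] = y^2*(5*r^3*y - 2*r^3 + 27*r^2*y - 54*r*y^2 + 36*y^3)/(r^3*(-r^3 + 6*r^2*y - 12*r*y^2 + 8*y^3))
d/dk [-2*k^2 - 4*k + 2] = -4*k - 4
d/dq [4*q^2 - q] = 8*q - 1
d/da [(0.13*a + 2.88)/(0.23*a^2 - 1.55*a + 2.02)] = (-0.0299*a^2 - 1.3248*a + 4.7266)/(0.0529*a^4 - 0.713*a^3 + 3.3317*a^2 - 6.262*a + 4.0804)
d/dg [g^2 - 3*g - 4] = 2*g - 3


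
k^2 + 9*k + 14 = (k + 2)*(k + 7)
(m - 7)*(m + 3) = m^2 - 4*m - 21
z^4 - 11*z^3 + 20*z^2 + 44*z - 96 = (z - 8)*(z - 3)*(z - 2)*(z + 2)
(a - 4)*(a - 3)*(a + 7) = a^3 - 37*a + 84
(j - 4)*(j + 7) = j^2 + 3*j - 28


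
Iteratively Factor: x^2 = (x)*(x)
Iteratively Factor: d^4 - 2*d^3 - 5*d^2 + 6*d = (d - 1)*(d^3 - d^2 - 6*d) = (d - 3)*(d - 1)*(d^2 + 2*d) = (d - 3)*(d - 1)*(d + 2)*(d)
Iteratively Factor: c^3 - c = (c + 1)*(c^2 - c) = c*(c + 1)*(c - 1)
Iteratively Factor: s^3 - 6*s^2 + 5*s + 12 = (s - 3)*(s^2 - 3*s - 4) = (s - 3)*(s + 1)*(s - 4)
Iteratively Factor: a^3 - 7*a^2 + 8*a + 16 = (a + 1)*(a^2 - 8*a + 16) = (a - 4)*(a + 1)*(a - 4)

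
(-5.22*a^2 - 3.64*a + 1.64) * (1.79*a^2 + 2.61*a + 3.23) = -9.3438*a^4 - 20.1398*a^3 - 23.4254*a^2 - 7.4768*a + 5.2972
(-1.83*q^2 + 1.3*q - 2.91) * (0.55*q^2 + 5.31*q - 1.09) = -1.0065*q^4 - 9.0023*q^3 + 7.2972*q^2 - 16.8691*q + 3.1719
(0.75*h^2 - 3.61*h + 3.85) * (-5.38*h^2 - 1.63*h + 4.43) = -4.035*h^4 + 18.1993*h^3 - 11.5062*h^2 - 22.2678*h + 17.0555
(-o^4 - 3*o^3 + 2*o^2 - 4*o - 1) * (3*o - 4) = -3*o^5 - 5*o^4 + 18*o^3 - 20*o^2 + 13*o + 4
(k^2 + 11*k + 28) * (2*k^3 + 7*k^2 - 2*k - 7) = 2*k^5 + 29*k^4 + 131*k^3 + 167*k^2 - 133*k - 196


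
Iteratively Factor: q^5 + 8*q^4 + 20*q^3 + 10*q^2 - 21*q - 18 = (q + 3)*(q^4 + 5*q^3 + 5*q^2 - 5*q - 6) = (q + 2)*(q + 3)*(q^3 + 3*q^2 - q - 3) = (q + 1)*(q + 2)*(q + 3)*(q^2 + 2*q - 3) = (q + 1)*(q + 2)*(q + 3)^2*(q - 1)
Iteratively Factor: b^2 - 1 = (b - 1)*(b + 1)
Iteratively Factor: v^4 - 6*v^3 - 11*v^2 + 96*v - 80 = (v - 5)*(v^3 - v^2 - 16*v + 16) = (v - 5)*(v + 4)*(v^2 - 5*v + 4) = (v - 5)*(v - 1)*(v + 4)*(v - 4)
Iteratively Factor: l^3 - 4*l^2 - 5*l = (l)*(l^2 - 4*l - 5) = l*(l - 5)*(l + 1)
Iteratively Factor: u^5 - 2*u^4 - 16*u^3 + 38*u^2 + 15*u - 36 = (u - 1)*(u^4 - u^3 - 17*u^2 + 21*u + 36) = (u - 1)*(u + 1)*(u^3 - 2*u^2 - 15*u + 36) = (u - 3)*(u - 1)*(u + 1)*(u^2 + u - 12) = (u - 3)^2*(u - 1)*(u + 1)*(u + 4)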